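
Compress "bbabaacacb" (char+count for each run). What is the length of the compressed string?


Input: bbabaacacb
Runs:
  'b' x 2 => "b2"
  'a' x 1 => "a1"
  'b' x 1 => "b1"
  'a' x 2 => "a2"
  'c' x 1 => "c1"
  'a' x 1 => "a1"
  'c' x 1 => "c1"
  'b' x 1 => "b1"
Compressed: "b2a1b1a2c1a1c1b1"
Compressed length: 16

16


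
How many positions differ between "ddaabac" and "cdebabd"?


Comparing "ddaabac" and "cdebabd" position by position:
  Position 0: 'd' vs 'c' => DIFFER
  Position 1: 'd' vs 'd' => same
  Position 2: 'a' vs 'e' => DIFFER
  Position 3: 'a' vs 'b' => DIFFER
  Position 4: 'b' vs 'a' => DIFFER
  Position 5: 'a' vs 'b' => DIFFER
  Position 6: 'c' vs 'd' => DIFFER
Positions that differ: 6

6


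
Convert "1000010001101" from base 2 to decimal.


Input: "1000010001101" in base 2
Positional expansion:
  Digit '1' (value 1) x 2^12 = 4096
  Digit '0' (value 0) x 2^11 = 0
  Digit '0' (value 0) x 2^10 = 0
  Digit '0' (value 0) x 2^9 = 0
  Digit '0' (value 0) x 2^8 = 0
  Digit '1' (value 1) x 2^7 = 128
  Digit '0' (value 0) x 2^6 = 0
  Digit '0' (value 0) x 2^5 = 0
  Digit '0' (value 0) x 2^4 = 0
  Digit '1' (value 1) x 2^3 = 8
  Digit '1' (value 1) x 2^2 = 4
  Digit '0' (value 0) x 2^1 = 0
  Digit '1' (value 1) x 2^0 = 1
Sum = 4237

4237


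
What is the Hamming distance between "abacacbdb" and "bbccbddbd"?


Comparing "abacacbdb" and "bbccbddbd" position by position:
  Position 0: 'a' vs 'b' => differ
  Position 1: 'b' vs 'b' => same
  Position 2: 'a' vs 'c' => differ
  Position 3: 'c' vs 'c' => same
  Position 4: 'a' vs 'b' => differ
  Position 5: 'c' vs 'd' => differ
  Position 6: 'b' vs 'd' => differ
  Position 7: 'd' vs 'b' => differ
  Position 8: 'b' vs 'd' => differ
Total differences (Hamming distance): 7

7


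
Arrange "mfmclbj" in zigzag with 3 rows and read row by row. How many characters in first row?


Zigzag "mfmclbj" into 3 rows:
Placing characters:
  'm' => row 0
  'f' => row 1
  'm' => row 2
  'c' => row 1
  'l' => row 0
  'b' => row 1
  'j' => row 2
Rows:
  Row 0: "ml"
  Row 1: "fcb"
  Row 2: "mj"
First row length: 2

2


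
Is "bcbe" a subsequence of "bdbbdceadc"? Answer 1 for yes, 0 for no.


Check if "bcbe" is a subsequence of "bdbbdceadc"
Greedy scan:
  Position 0 ('b'): matches sub[0] = 'b'
  Position 1 ('d'): no match needed
  Position 2 ('b'): no match needed
  Position 3 ('b'): no match needed
  Position 4 ('d'): no match needed
  Position 5 ('c'): matches sub[1] = 'c'
  Position 6 ('e'): no match needed
  Position 7 ('a'): no match needed
  Position 8 ('d'): no match needed
  Position 9 ('c'): no match needed
Only matched 2/4 characters => not a subsequence

0


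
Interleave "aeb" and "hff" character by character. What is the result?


Interleaving "aeb" and "hff":
  Position 0: 'a' from first, 'h' from second => "ah"
  Position 1: 'e' from first, 'f' from second => "ef"
  Position 2: 'b' from first, 'f' from second => "bf"
Result: ahefbf

ahefbf


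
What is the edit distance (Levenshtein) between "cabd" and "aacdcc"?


Computing edit distance: "cabd" -> "aacdcc"
DP table:
           a    a    c    d    c    c
      0    1    2    3    4    5    6
  c   1    1    2    2    3    4    5
  a   2    1    1    2    3    4    5
  b   3    2    2    2    3    4    5
  d   4    3    3    3    2    3    4
Edit distance = dp[4][6] = 4

4


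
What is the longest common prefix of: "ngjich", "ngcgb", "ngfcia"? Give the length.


Words: ngjich, ngcgb, ngfcia
  Position 0: all 'n' => match
  Position 1: all 'g' => match
  Position 2: ('j', 'c', 'f') => mismatch, stop
LCP = "ng" (length 2)

2


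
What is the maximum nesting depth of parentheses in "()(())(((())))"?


Input: "()(())(((())))"
Tracking depth:
  Position 0 '(': depth becomes 1
  Position 1 ')': depth becomes 0
  Position 2 '(': depth becomes 1
  Position 3 '(': depth becomes 2
  Position 4 ')': depth becomes 1
  Position 5 ')': depth becomes 0
  Position 6 '(': depth becomes 1
  Position 7 '(': depth becomes 2
  Position 8 '(': depth becomes 3
  Position 9 '(': depth becomes 4
  Position 10 ')': depth becomes 3
  Position 11 ')': depth becomes 2
  Position 12 ')': depth becomes 1
  Position 13 ')': depth becomes 0
Maximum depth reached: 4

4


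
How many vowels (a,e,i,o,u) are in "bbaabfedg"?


Input: bbaabfedg
Checking each character:
  'b' at position 0: consonant
  'b' at position 1: consonant
  'a' at position 2: vowel (running total: 1)
  'a' at position 3: vowel (running total: 2)
  'b' at position 4: consonant
  'f' at position 5: consonant
  'e' at position 6: vowel (running total: 3)
  'd' at position 7: consonant
  'g' at position 8: consonant
Total vowels: 3

3


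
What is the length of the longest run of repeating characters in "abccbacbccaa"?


Input: "abccbacbccaa"
Scanning for longest run:
  Position 1 ('b'): new char, reset run to 1
  Position 2 ('c'): new char, reset run to 1
  Position 3 ('c'): continues run of 'c', length=2
  Position 4 ('b'): new char, reset run to 1
  Position 5 ('a'): new char, reset run to 1
  Position 6 ('c'): new char, reset run to 1
  Position 7 ('b'): new char, reset run to 1
  Position 8 ('c'): new char, reset run to 1
  Position 9 ('c'): continues run of 'c', length=2
  Position 10 ('a'): new char, reset run to 1
  Position 11 ('a'): continues run of 'a', length=2
Longest run: 'c' with length 2

2


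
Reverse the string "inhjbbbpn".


Input: inhjbbbpn
Reading characters right to left:
  Position 8: 'n'
  Position 7: 'p'
  Position 6: 'b'
  Position 5: 'b'
  Position 4: 'b'
  Position 3: 'j'
  Position 2: 'h'
  Position 1: 'n'
  Position 0: 'i'
Reversed: npbbbjhni

npbbbjhni


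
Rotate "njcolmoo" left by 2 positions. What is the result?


Input: "njcolmoo", rotate left by 2
First 2 characters: "nj"
Remaining characters: "colmoo"
Concatenate remaining + first: "colmoo" + "nj" = "colmoonj"

colmoonj


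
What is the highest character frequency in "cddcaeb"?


Input: cddcaeb
Character counts:
  'a': 1
  'b': 1
  'c': 2
  'd': 2
  'e': 1
Maximum frequency: 2

2


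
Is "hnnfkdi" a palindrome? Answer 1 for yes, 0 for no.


Input: hnnfkdi
Reversed: idkfnnh
  Compare pos 0 ('h') with pos 6 ('i'): MISMATCH
  Compare pos 1 ('n') with pos 5 ('d'): MISMATCH
  Compare pos 2 ('n') with pos 4 ('k'): MISMATCH
Result: not a palindrome

0


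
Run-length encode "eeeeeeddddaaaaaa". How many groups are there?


Input: eeeeeeddddaaaaaa
Scanning for consecutive runs:
  Group 1: 'e' x 6 (positions 0-5)
  Group 2: 'd' x 4 (positions 6-9)
  Group 3: 'a' x 6 (positions 10-15)
Total groups: 3

3


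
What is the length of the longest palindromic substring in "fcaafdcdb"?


Input: "fcaafdcdb"
Checking substrings for palindromes:
  [5:8] "dcd" (len 3) => palindrome
  [2:4] "aa" (len 2) => palindrome
Longest palindromic substring: "dcd" with length 3

3


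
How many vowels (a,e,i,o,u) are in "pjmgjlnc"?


Input: pjmgjlnc
Checking each character:
  'p' at position 0: consonant
  'j' at position 1: consonant
  'm' at position 2: consonant
  'g' at position 3: consonant
  'j' at position 4: consonant
  'l' at position 5: consonant
  'n' at position 6: consonant
  'c' at position 7: consonant
Total vowels: 0

0


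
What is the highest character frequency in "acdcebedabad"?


Input: acdcebedabad
Character counts:
  'a': 3
  'b': 2
  'c': 2
  'd': 3
  'e': 2
Maximum frequency: 3

3


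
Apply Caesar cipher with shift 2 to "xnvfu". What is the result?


Caesar cipher: shift "xnvfu" by 2
  'x' (pos 23) + 2 = pos 25 = 'z'
  'n' (pos 13) + 2 = pos 15 = 'p'
  'v' (pos 21) + 2 = pos 23 = 'x'
  'f' (pos 5) + 2 = pos 7 = 'h'
  'u' (pos 20) + 2 = pos 22 = 'w'
Result: zpxhw

zpxhw


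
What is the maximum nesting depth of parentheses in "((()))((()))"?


Input: "((()))((()))"
Tracking depth:
  Position 0 '(': depth becomes 1
  Position 1 '(': depth becomes 2
  Position 2 '(': depth becomes 3
  Position 3 ')': depth becomes 2
  Position 4 ')': depth becomes 1
  Position 5 ')': depth becomes 0
  Position 6 '(': depth becomes 1
  Position 7 '(': depth becomes 2
  Position 8 '(': depth becomes 3
  Position 9 ')': depth becomes 2
  Position 10 ')': depth becomes 1
  Position 11 ')': depth becomes 0
Maximum depth reached: 3

3


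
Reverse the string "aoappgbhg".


Input: aoappgbhg
Reading characters right to left:
  Position 8: 'g'
  Position 7: 'h'
  Position 6: 'b'
  Position 5: 'g'
  Position 4: 'p'
  Position 3: 'p'
  Position 2: 'a'
  Position 1: 'o'
  Position 0: 'a'
Reversed: ghbgppaoa

ghbgppaoa


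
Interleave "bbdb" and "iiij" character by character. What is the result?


Interleaving "bbdb" and "iiij":
  Position 0: 'b' from first, 'i' from second => "bi"
  Position 1: 'b' from first, 'i' from second => "bi"
  Position 2: 'd' from first, 'i' from second => "di"
  Position 3: 'b' from first, 'j' from second => "bj"
Result: bibidibj

bibidibj


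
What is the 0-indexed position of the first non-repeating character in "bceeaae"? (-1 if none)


Input: bceeaae
Character frequencies:
  'a': 2
  'b': 1
  'c': 1
  'e': 3
Scanning left to right for freq == 1:
  Position 0 ('b'): unique! => answer = 0

0


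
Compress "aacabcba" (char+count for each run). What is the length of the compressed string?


Input: aacabcba
Runs:
  'a' x 2 => "a2"
  'c' x 1 => "c1"
  'a' x 1 => "a1"
  'b' x 1 => "b1"
  'c' x 1 => "c1"
  'b' x 1 => "b1"
  'a' x 1 => "a1"
Compressed: "a2c1a1b1c1b1a1"
Compressed length: 14

14


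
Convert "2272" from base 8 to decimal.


Input: "2272" in base 8
Positional expansion:
  Digit '2' (value 2) x 8^3 = 1024
  Digit '2' (value 2) x 8^2 = 128
  Digit '7' (value 7) x 8^1 = 56
  Digit '2' (value 2) x 8^0 = 2
Sum = 1210

1210


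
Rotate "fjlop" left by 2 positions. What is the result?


Input: "fjlop", rotate left by 2
First 2 characters: "fj"
Remaining characters: "lop"
Concatenate remaining + first: "lop" + "fj" = "lopfj"

lopfj


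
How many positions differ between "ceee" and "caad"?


Comparing "ceee" and "caad" position by position:
  Position 0: 'c' vs 'c' => same
  Position 1: 'e' vs 'a' => DIFFER
  Position 2: 'e' vs 'a' => DIFFER
  Position 3: 'e' vs 'd' => DIFFER
Positions that differ: 3

3


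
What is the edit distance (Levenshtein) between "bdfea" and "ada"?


Computing edit distance: "bdfea" -> "ada"
DP table:
           a    d    a
      0    1    2    3
  b   1    1    2    3
  d   2    2    1    2
  f   3    3    2    2
  e   4    4    3    3
  a   5    4    4    3
Edit distance = dp[5][3] = 3

3


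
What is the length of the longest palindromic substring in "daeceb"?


Input: "daeceb"
Checking substrings for palindromes:
  [2:5] "ece" (len 3) => palindrome
Longest palindromic substring: "ece" with length 3

3


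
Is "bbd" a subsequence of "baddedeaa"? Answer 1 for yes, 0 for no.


Check if "bbd" is a subsequence of "baddedeaa"
Greedy scan:
  Position 0 ('b'): matches sub[0] = 'b'
  Position 1 ('a'): no match needed
  Position 2 ('d'): no match needed
  Position 3 ('d'): no match needed
  Position 4 ('e'): no match needed
  Position 5 ('d'): no match needed
  Position 6 ('e'): no match needed
  Position 7 ('a'): no match needed
  Position 8 ('a'): no match needed
Only matched 1/3 characters => not a subsequence

0


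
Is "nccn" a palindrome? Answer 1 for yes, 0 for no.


Input: nccn
Reversed: nccn
  Compare pos 0 ('n') with pos 3 ('n'): match
  Compare pos 1 ('c') with pos 2 ('c'): match
Result: palindrome

1


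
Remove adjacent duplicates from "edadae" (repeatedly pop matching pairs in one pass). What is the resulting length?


Input: edadae
Stack-based adjacent duplicate removal:
  Read 'e': push. Stack: e
  Read 'd': push. Stack: ed
  Read 'a': push. Stack: eda
  Read 'd': push. Stack: edad
  Read 'a': push. Stack: edada
  Read 'e': push. Stack: edadae
Final stack: "edadae" (length 6)

6


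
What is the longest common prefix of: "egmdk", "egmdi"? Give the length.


Words: egmdk, egmdi
  Position 0: all 'e' => match
  Position 1: all 'g' => match
  Position 2: all 'm' => match
  Position 3: all 'd' => match
  Position 4: ('k', 'i') => mismatch, stop
LCP = "egmd" (length 4)

4


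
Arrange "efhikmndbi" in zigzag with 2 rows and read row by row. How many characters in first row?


Zigzag "efhikmndbi" into 2 rows:
Placing characters:
  'e' => row 0
  'f' => row 1
  'h' => row 0
  'i' => row 1
  'k' => row 0
  'm' => row 1
  'n' => row 0
  'd' => row 1
  'b' => row 0
  'i' => row 1
Rows:
  Row 0: "ehknb"
  Row 1: "fimdi"
First row length: 5

5


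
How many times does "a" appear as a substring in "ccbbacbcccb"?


Searching for "a" in "ccbbacbcccb"
Scanning each position:
  Position 0: "c" => no
  Position 1: "c" => no
  Position 2: "b" => no
  Position 3: "b" => no
  Position 4: "a" => MATCH
  Position 5: "c" => no
  Position 6: "b" => no
  Position 7: "c" => no
  Position 8: "c" => no
  Position 9: "c" => no
  Position 10: "b" => no
Total occurrences: 1

1


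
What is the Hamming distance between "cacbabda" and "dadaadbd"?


Comparing "cacbabda" and "dadaadbd" position by position:
  Position 0: 'c' vs 'd' => differ
  Position 1: 'a' vs 'a' => same
  Position 2: 'c' vs 'd' => differ
  Position 3: 'b' vs 'a' => differ
  Position 4: 'a' vs 'a' => same
  Position 5: 'b' vs 'd' => differ
  Position 6: 'd' vs 'b' => differ
  Position 7: 'a' vs 'd' => differ
Total differences (Hamming distance): 6

6


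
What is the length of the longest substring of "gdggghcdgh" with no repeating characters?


Input: "gdggghcdgh"
Sliding window (track last position of each char):
  Position 0 ('g'): window [0,0] length 1 -- new best
  Position 1 ('d'): window [0,1] length 2 -- new best
  Position 2 ('g'): repeat (last at 0), move window start to 1
  Position 2 ('g'): window [1,2] length 2
  Position 3 ('g'): repeat (last at 2), move window start to 3
  Position 3 ('g'): window [3,3] length 1
  Position 4 ('g'): repeat (last at 3), move window start to 4
  Position 4 ('g'): window [4,4] length 1
  Position 5 ('h'): window [4,5] length 2
  Position 6 ('c'): window [4,6] length 3 -- new best
  Position 7 ('d'): window [4,7] length 4 -- new best
  Position 8 ('g'): repeat (last at 4), move window start to 5
  Position 8 ('g'): window [5,8] length 4
  Position 9 ('h'): repeat (last at 5), move window start to 6
  Position 9 ('h'): window [6,9] length 4
Longest substring with no repeats: "ghcd" with length 4

4


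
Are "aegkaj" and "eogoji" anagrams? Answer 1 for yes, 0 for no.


Strings: "aegkaj", "eogoji"
Sorted first:  aaegjk
Sorted second: egijoo
Differ at position 0: 'a' vs 'e' => not anagrams

0


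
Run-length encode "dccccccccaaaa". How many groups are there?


Input: dccccccccaaaa
Scanning for consecutive runs:
  Group 1: 'd' x 1 (positions 0-0)
  Group 2: 'c' x 8 (positions 1-8)
  Group 3: 'a' x 4 (positions 9-12)
Total groups: 3

3


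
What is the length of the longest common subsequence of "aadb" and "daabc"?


LCS of "aadb" and "daabc"
DP table:
           d    a    a    b    c
      0    0    0    0    0    0
  a   0    0    1    1    1    1
  a   0    0    1    2    2    2
  d   0    1    1    2    2    2
  b   0    1    1    2    3    3
LCS length = dp[4][5] = 3

3


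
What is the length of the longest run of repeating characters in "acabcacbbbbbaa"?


Input: "acabcacbbbbbaa"
Scanning for longest run:
  Position 1 ('c'): new char, reset run to 1
  Position 2 ('a'): new char, reset run to 1
  Position 3 ('b'): new char, reset run to 1
  Position 4 ('c'): new char, reset run to 1
  Position 5 ('a'): new char, reset run to 1
  Position 6 ('c'): new char, reset run to 1
  Position 7 ('b'): new char, reset run to 1
  Position 8 ('b'): continues run of 'b', length=2
  Position 9 ('b'): continues run of 'b', length=3
  Position 10 ('b'): continues run of 'b', length=4
  Position 11 ('b'): continues run of 'b', length=5
  Position 12 ('a'): new char, reset run to 1
  Position 13 ('a'): continues run of 'a', length=2
Longest run: 'b' with length 5

5


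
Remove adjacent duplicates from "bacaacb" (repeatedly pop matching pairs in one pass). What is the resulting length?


Input: bacaacb
Stack-based adjacent duplicate removal:
  Read 'b': push. Stack: b
  Read 'a': push. Stack: ba
  Read 'c': push. Stack: bac
  Read 'a': push. Stack: baca
  Read 'a': matches stack top 'a' => pop. Stack: bac
  Read 'c': matches stack top 'c' => pop. Stack: ba
  Read 'b': push. Stack: bab
Final stack: "bab" (length 3)

3


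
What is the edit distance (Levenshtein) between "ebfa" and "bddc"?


Computing edit distance: "ebfa" -> "bddc"
DP table:
           b    d    d    c
      0    1    2    3    4
  e   1    1    2    3    4
  b   2    1    2    3    4
  f   3    2    2    3    4
  a   4    3    3    3    4
Edit distance = dp[4][4] = 4

4


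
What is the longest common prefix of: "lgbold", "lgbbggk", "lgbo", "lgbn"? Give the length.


Words: lgbold, lgbbggk, lgbo, lgbn
  Position 0: all 'l' => match
  Position 1: all 'g' => match
  Position 2: all 'b' => match
  Position 3: ('o', 'b', 'o', 'n') => mismatch, stop
LCP = "lgb" (length 3)

3


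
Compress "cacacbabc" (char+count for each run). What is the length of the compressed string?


Input: cacacbabc
Runs:
  'c' x 1 => "c1"
  'a' x 1 => "a1"
  'c' x 1 => "c1"
  'a' x 1 => "a1"
  'c' x 1 => "c1"
  'b' x 1 => "b1"
  'a' x 1 => "a1"
  'b' x 1 => "b1"
  'c' x 1 => "c1"
Compressed: "c1a1c1a1c1b1a1b1c1"
Compressed length: 18

18


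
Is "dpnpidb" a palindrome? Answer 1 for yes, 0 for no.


Input: dpnpidb
Reversed: bdipnpd
  Compare pos 0 ('d') with pos 6 ('b'): MISMATCH
  Compare pos 1 ('p') with pos 5 ('d'): MISMATCH
  Compare pos 2 ('n') with pos 4 ('i'): MISMATCH
Result: not a palindrome

0


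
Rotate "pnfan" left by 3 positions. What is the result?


Input: "pnfan", rotate left by 3
First 3 characters: "pnf"
Remaining characters: "an"
Concatenate remaining + first: "an" + "pnf" = "anpnf"

anpnf


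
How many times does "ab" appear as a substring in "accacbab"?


Searching for "ab" in "accacbab"
Scanning each position:
  Position 0: "ac" => no
  Position 1: "cc" => no
  Position 2: "ca" => no
  Position 3: "ac" => no
  Position 4: "cb" => no
  Position 5: "ba" => no
  Position 6: "ab" => MATCH
Total occurrences: 1

1


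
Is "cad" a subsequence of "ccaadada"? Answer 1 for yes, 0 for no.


Check if "cad" is a subsequence of "ccaadada"
Greedy scan:
  Position 0 ('c'): matches sub[0] = 'c'
  Position 1 ('c'): no match needed
  Position 2 ('a'): matches sub[1] = 'a'
  Position 3 ('a'): no match needed
  Position 4 ('d'): matches sub[2] = 'd'
  Position 5 ('a'): no match needed
  Position 6 ('d'): no match needed
  Position 7 ('a'): no match needed
All 3 characters matched => is a subsequence

1


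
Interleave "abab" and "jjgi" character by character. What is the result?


Interleaving "abab" and "jjgi":
  Position 0: 'a' from first, 'j' from second => "aj"
  Position 1: 'b' from first, 'j' from second => "bj"
  Position 2: 'a' from first, 'g' from second => "ag"
  Position 3: 'b' from first, 'i' from second => "bi"
Result: ajbjagbi

ajbjagbi


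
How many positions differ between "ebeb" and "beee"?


Comparing "ebeb" and "beee" position by position:
  Position 0: 'e' vs 'b' => DIFFER
  Position 1: 'b' vs 'e' => DIFFER
  Position 2: 'e' vs 'e' => same
  Position 3: 'b' vs 'e' => DIFFER
Positions that differ: 3

3


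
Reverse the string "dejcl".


Input: dejcl
Reading characters right to left:
  Position 4: 'l'
  Position 3: 'c'
  Position 2: 'j'
  Position 1: 'e'
  Position 0: 'd'
Reversed: lcjed

lcjed


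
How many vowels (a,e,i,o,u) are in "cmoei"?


Input: cmoei
Checking each character:
  'c' at position 0: consonant
  'm' at position 1: consonant
  'o' at position 2: vowel (running total: 1)
  'e' at position 3: vowel (running total: 2)
  'i' at position 4: vowel (running total: 3)
Total vowels: 3

3


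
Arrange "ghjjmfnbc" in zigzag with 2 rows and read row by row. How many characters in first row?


Zigzag "ghjjmfnbc" into 2 rows:
Placing characters:
  'g' => row 0
  'h' => row 1
  'j' => row 0
  'j' => row 1
  'm' => row 0
  'f' => row 1
  'n' => row 0
  'b' => row 1
  'c' => row 0
Rows:
  Row 0: "gjmnc"
  Row 1: "hjfb"
First row length: 5

5


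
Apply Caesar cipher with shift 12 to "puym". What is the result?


Caesar cipher: shift "puym" by 12
  'p' (pos 15) + 12 = pos 1 = 'b'
  'u' (pos 20) + 12 = pos 6 = 'g'
  'y' (pos 24) + 12 = pos 10 = 'k'
  'm' (pos 12) + 12 = pos 24 = 'y'
Result: bgky

bgky


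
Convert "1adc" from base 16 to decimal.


Input: "1adc" in base 16
Positional expansion:
  Digit '1' (value 1) x 16^3 = 4096
  Digit 'a' (value 10) x 16^2 = 2560
  Digit 'd' (value 13) x 16^1 = 208
  Digit 'c' (value 12) x 16^0 = 12
Sum = 6876

6876


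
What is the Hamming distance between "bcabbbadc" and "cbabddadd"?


Comparing "bcabbbadc" and "cbabddadd" position by position:
  Position 0: 'b' vs 'c' => differ
  Position 1: 'c' vs 'b' => differ
  Position 2: 'a' vs 'a' => same
  Position 3: 'b' vs 'b' => same
  Position 4: 'b' vs 'd' => differ
  Position 5: 'b' vs 'd' => differ
  Position 6: 'a' vs 'a' => same
  Position 7: 'd' vs 'd' => same
  Position 8: 'c' vs 'd' => differ
Total differences (Hamming distance): 5

5


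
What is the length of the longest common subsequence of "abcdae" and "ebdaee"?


LCS of "abcdae" and "ebdaee"
DP table:
           e    b    d    a    e    e
      0    0    0    0    0    0    0
  a   0    0    0    0    1    1    1
  b   0    0    1    1    1    1    1
  c   0    0    1    1    1    1    1
  d   0    0    1    2    2    2    2
  a   0    0    1    2    3    3    3
  e   0    1    1    2    3    4    4
LCS length = dp[6][6] = 4

4


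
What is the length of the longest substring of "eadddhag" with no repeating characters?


Input: "eadddhag"
Sliding window (track last position of each char):
  Position 0 ('e'): window [0,0] length 1 -- new best
  Position 1 ('a'): window [0,1] length 2 -- new best
  Position 2 ('d'): window [0,2] length 3 -- new best
  Position 3 ('d'): repeat (last at 2), move window start to 3
  Position 3 ('d'): window [3,3] length 1
  Position 4 ('d'): repeat (last at 3), move window start to 4
  Position 4 ('d'): window [4,4] length 1
  Position 5 ('h'): window [4,5] length 2
  Position 6 ('a'): window [4,6] length 3
  Position 7 ('g'): window [4,7] length 4 -- new best
Longest substring with no repeats: "dhag" with length 4

4


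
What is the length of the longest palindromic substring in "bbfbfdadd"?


Input: "bbfbfdadd"
Checking substrings for palindromes:
  [1:4] "bfb" (len 3) => palindrome
  [2:5] "fbf" (len 3) => palindrome
  [5:8] "dad" (len 3) => palindrome
  [0:2] "bb" (len 2) => palindrome
  [7:9] "dd" (len 2) => palindrome
Longest palindromic substring: "bfb" with length 3

3


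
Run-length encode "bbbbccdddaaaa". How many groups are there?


Input: bbbbccdddaaaa
Scanning for consecutive runs:
  Group 1: 'b' x 4 (positions 0-3)
  Group 2: 'c' x 2 (positions 4-5)
  Group 3: 'd' x 3 (positions 6-8)
  Group 4: 'a' x 4 (positions 9-12)
Total groups: 4

4


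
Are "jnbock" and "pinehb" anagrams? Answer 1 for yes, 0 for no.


Strings: "jnbock", "pinehb"
Sorted first:  bcjkno
Sorted second: behinp
Differ at position 1: 'c' vs 'e' => not anagrams

0


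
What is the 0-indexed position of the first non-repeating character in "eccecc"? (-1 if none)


Input: eccecc
Character frequencies:
  'c': 4
  'e': 2
Scanning left to right for freq == 1:
  Position 0 ('e'): freq=2, skip
  Position 1 ('c'): freq=4, skip
  Position 2 ('c'): freq=4, skip
  Position 3 ('e'): freq=2, skip
  Position 4 ('c'): freq=4, skip
  Position 5 ('c'): freq=4, skip
  No unique character found => answer = -1

-1


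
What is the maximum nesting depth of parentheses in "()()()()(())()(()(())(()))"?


Input: "()()()()(())()(()(())(()))"
Tracking depth:
  Position 0 '(': depth becomes 1
  Position 1 ')': depth becomes 0
  Position 2 '(': depth becomes 1
  Position 3 ')': depth becomes 0
  Position 4 '(': depth becomes 1
  Position 5 ')': depth becomes 0
  Position 6 '(': depth becomes 1
  Position 7 ')': depth becomes 0
  Position 8 '(': depth becomes 1
  Position 9 '(': depth becomes 2
  Position 10 ')': depth becomes 1
  Position 11 ')': depth becomes 0
  Position 12 '(': depth becomes 1
  Position 13 ')': depth becomes 0
  Position 14 '(': depth becomes 1
  Position 15 '(': depth becomes 2
  Position 16 ')': depth becomes 1
  Position 17 '(': depth becomes 2
  Position 18 '(': depth becomes 3
  Position 19 ')': depth becomes 2
  Position 20 ')': depth becomes 1
  Position 21 '(': depth becomes 2
  Position 22 '(': depth becomes 3
  Position 23 ')': depth becomes 2
  Position 24 ')': depth becomes 1
  Position 25 ')': depth becomes 0
Maximum depth reached: 3

3


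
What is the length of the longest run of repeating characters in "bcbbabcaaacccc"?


Input: "bcbbabcaaacccc"
Scanning for longest run:
  Position 1 ('c'): new char, reset run to 1
  Position 2 ('b'): new char, reset run to 1
  Position 3 ('b'): continues run of 'b', length=2
  Position 4 ('a'): new char, reset run to 1
  Position 5 ('b'): new char, reset run to 1
  Position 6 ('c'): new char, reset run to 1
  Position 7 ('a'): new char, reset run to 1
  Position 8 ('a'): continues run of 'a', length=2
  Position 9 ('a'): continues run of 'a', length=3
  Position 10 ('c'): new char, reset run to 1
  Position 11 ('c'): continues run of 'c', length=2
  Position 12 ('c'): continues run of 'c', length=3
  Position 13 ('c'): continues run of 'c', length=4
Longest run: 'c' with length 4

4


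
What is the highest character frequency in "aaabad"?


Input: aaabad
Character counts:
  'a': 4
  'b': 1
  'd': 1
Maximum frequency: 4

4


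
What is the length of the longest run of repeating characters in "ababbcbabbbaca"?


Input: "ababbcbabbbaca"
Scanning for longest run:
  Position 1 ('b'): new char, reset run to 1
  Position 2 ('a'): new char, reset run to 1
  Position 3 ('b'): new char, reset run to 1
  Position 4 ('b'): continues run of 'b', length=2
  Position 5 ('c'): new char, reset run to 1
  Position 6 ('b'): new char, reset run to 1
  Position 7 ('a'): new char, reset run to 1
  Position 8 ('b'): new char, reset run to 1
  Position 9 ('b'): continues run of 'b', length=2
  Position 10 ('b'): continues run of 'b', length=3
  Position 11 ('a'): new char, reset run to 1
  Position 12 ('c'): new char, reset run to 1
  Position 13 ('a'): new char, reset run to 1
Longest run: 'b' with length 3

3


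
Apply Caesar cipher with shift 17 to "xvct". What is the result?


Caesar cipher: shift "xvct" by 17
  'x' (pos 23) + 17 = pos 14 = 'o'
  'v' (pos 21) + 17 = pos 12 = 'm'
  'c' (pos 2) + 17 = pos 19 = 't'
  't' (pos 19) + 17 = pos 10 = 'k'
Result: omtk

omtk


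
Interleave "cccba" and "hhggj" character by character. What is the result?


Interleaving "cccba" and "hhggj":
  Position 0: 'c' from first, 'h' from second => "ch"
  Position 1: 'c' from first, 'h' from second => "ch"
  Position 2: 'c' from first, 'g' from second => "cg"
  Position 3: 'b' from first, 'g' from second => "bg"
  Position 4: 'a' from first, 'j' from second => "aj"
Result: chchcgbgaj

chchcgbgaj


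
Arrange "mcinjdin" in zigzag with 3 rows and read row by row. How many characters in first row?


Zigzag "mcinjdin" into 3 rows:
Placing characters:
  'm' => row 0
  'c' => row 1
  'i' => row 2
  'n' => row 1
  'j' => row 0
  'd' => row 1
  'i' => row 2
  'n' => row 1
Rows:
  Row 0: "mj"
  Row 1: "cndn"
  Row 2: "ii"
First row length: 2

2


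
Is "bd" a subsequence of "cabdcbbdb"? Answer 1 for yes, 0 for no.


Check if "bd" is a subsequence of "cabdcbbdb"
Greedy scan:
  Position 0 ('c'): no match needed
  Position 1 ('a'): no match needed
  Position 2 ('b'): matches sub[0] = 'b'
  Position 3 ('d'): matches sub[1] = 'd'
  Position 4 ('c'): no match needed
  Position 5 ('b'): no match needed
  Position 6 ('b'): no match needed
  Position 7 ('d'): no match needed
  Position 8 ('b'): no match needed
All 2 characters matched => is a subsequence

1


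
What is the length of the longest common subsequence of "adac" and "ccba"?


LCS of "adac" and "ccba"
DP table:
           c    c    b    a
      0    0    0    0    0
  a   0    0    0    0    1
  d   0    0    0    0    1
  a   0    0    0    0    1
  c   0    1    1    1    1
LCS length = dp[4][4] = 1

1


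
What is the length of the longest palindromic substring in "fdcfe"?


Input: "fdcfe"
Checking substrings for palindromes:
  No multi-char palindromic substrings found
Longest palindromic substring: "f" with length 1

1


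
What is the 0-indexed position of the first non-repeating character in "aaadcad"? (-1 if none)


Input: aaadcad
Character frequencies:
  'a': 4
  'c': 1
  'd': 2
Scanning left to right for freq == 1:
  Position 0 ('a'): freq=4, skip
  Position 1 ('a'): freq=4, skip
  Position 2 ('a'): freq=4, skip
  Position 3 ('d'): freq=2, skip
  Position 4 ('c'): unique! => answer = 4

4


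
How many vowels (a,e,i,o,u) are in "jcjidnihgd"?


Input: jcjidnihgd
Checking each character:
  'j' at position 0: consonant
  'c' at position 1: consonant
  'j' at position 2: consonant
  'i' at position 3: vowel (running total: 1)
  'd' at position 4: consonant
  'n' at position 5: consonant
  'i' at position 6: vowel (running total: 2)
  'h' at position 7: consonant
  'g' at position 8: consonant
  'd' at position 9: consonant
Total vowels: 2

2


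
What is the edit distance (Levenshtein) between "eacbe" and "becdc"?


Computing edit distance: "eacbe" -> "becdc"
DP table:
           b    e    c    d    c
      0    1    2    3    4    5
  e   1    1    1    2    3    4
  a   2    2    2    2    3    4
  c   3    3    3    2    3    3
  b   4    3    4    3    3    4
  e   5    4    3    4    4    4
Edit distance = dp[5][5] = 4

4


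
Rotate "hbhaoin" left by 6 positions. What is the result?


Input: "hbhaoin", rotate left by 6
First 6 characters: "hbhaoi"
Remaining characters: "n"
Concatenate remaining + first: "n" + "hbhaoi" = "nhbhaoi"

nhbhaoi


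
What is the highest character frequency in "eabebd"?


Input: eabebd
Character counts:
  'a': 1
  'b': 2
  'd': 1
  'e': 2
Maximum frequency: 2

2


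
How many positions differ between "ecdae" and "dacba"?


Comparing "ecdae" and "dacba" position by position:
  Position 0: 'e' vs 'd' => DIFFER
  Position 1: 'c' vs 'a' => DIFFER
  Position 2: 'd' vs 'c' => DIFFER
  Position 3: 'a' vs 'b' => DIFFER
  Position 4: 'e' vs 'a' => DIFFER
Positions that differ: 5

5


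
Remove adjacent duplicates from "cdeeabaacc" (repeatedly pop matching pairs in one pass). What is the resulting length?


Input: cdeeabaacc
Stack-based adjacent duplicate removal:
  Read 'c': push. Stack: c
  Read 'd': push. Stack: cd
  Read 'e': push. Stack: cde
  Read 'e': matches stack top 'e' => pop. Stack: cd
  Read 'a': push. Stack: cda
  Read 'b': push. Stack: cdab
  Read 'a': push. Stack: cdaba
  Read 'a': matches stack top 'a' => pop. Stack: cdab
  Read 'c': push. Stack: cdabc
  Read 'c': matches stack top 'c' => pop. Stack: cdab
Final stack: "cdab" (length 4)

4


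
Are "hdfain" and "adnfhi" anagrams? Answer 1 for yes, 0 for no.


Strings: "hdfain", "adnfhi"
Sorted first:  adfhin
Sorted second: adfhin
Sorted forms match => anagrams

1


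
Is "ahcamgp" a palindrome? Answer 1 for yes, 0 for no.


Input: ahcamgp
Reversed: pgmacha
  Compare pos 0 ('a') with pos 6 ('p'): MISMATCH
  Compare pos 1 ('h') with pos 5 ('g'): MISMATCH
  Compare pos 2 ('c') with pos 4 ('m'): MISMATCH
Result: not a palindrome

0


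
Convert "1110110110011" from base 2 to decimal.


Input: "1110110110011" in base 2
Positional expansion:
  Digit '1' (value 1) x 2^12 = 4096
  Digit '1' (value 1) x 2^11 = 2048
  Digit '1' (value 1) x 2^10 = 1024
  Digit '0' (value 0) x 2^9 = 0
  Digit '1' (value 1) x 2^8 = 256
  Digit '1' (value 1) x 2^7 = 128
  Digit '0' (value 0) x 2^6 = 0
  Digit '1' (value 1) x 2^5 = 32
  Digit '1' (value 1) x 2^4 = 16
  Digit '0' (value 0) x 2^3 = 0
  Digit '0' (value 0) x 2^2 = 0
  Digit '1' (value 1) x 2^1 = 2
  Digit '1' (value 1) x 2^0 = 1
Sum = 7603

7603


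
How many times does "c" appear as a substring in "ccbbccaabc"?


Searching for "c" in "ccbbccaabc"
Scanning each position:
  Position 0: "c" => MATCH
  Position 1: "c" => MATCH
  Position 2: "b" => no
  Position 3: "b" => no
  Position 4: "c" => MATCH
  Position 5: "c" => MATCH
  Position 6: "a" => no
  Position 7: "a" => no
  Position 8: "b" => no
  Position 9: "c" => MATCH
Total occurrences: 5

5


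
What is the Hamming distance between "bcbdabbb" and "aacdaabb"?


Comparing "bcbdabbb" and "aacdaabb" position by position:
  Position 0: 'b' vs 'a' => differ
  Position 1: 'c' vs 'a' => differ
  Position 2: 'b' vs 'c' => differ
  Position 3: 'd' vs 'd' => same
  Position 4: 'a' vs 'a' => same
  Position 5: 'b' vs 'a' => differ
  Position 6: 'b' vs 'b' => same
  Position 7: 'b' vs 'b' => same
Total differences (Hamming distance): 4

4


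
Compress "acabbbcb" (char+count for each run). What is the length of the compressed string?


Input: acabbbcb
Runs:
  'a' x 1 => "a1"
  'c' x 1 => "c1"
  'a' x 1 => "a1"
  'b' x 3 => "b3"
  'c' x 1 => "c1"
  'b' x 1 => "b1"
Compressed: "a1c1a1b3c1b1"
Compressed length: 12

12


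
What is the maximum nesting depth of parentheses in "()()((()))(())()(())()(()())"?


Input: "()()((()))(())()(())()(()())"
Tracking depth:
  Position 0 '(': depth becomes 1
  Position 1 ')': depth becomes 0
  Position 2 '(': depth becomes 1
  Position 3 ')': depth becomes 0
  Position 4 '(': depth becomes 1
  Position 5 '(': depth becomes 2
  Position 6 '(': depth becomes 3
  Position 7 ')': depth becomes 2
  Position 8 ')': depth becomes 1
  Position 9 ')': depth becomes 0
  Position 10 '(': depth becomes 1
  Position 11 '(': depth becomes 2
  Position 12 ')': depth becomes 1
  Position 13 ')': depth becomes 0
  Position 14 '(': depth becomes 1
  Position 15 ')': depth becomes 0
  Position 16 '(': depth becomes 1
  Position 17 '(': depth becomes 2
  Position 18 ')': depth becomes 1
  Position 19 ')': depth becomes 0
  Position 20 '(': depth becomes 1
  Position 21 ')': depth becomes 0
  Position 22 '(': depth becomes 1
  Position 23 '(': depth becomes 2
  Position 24 ')': depth becomes 1
  Position 25 '(': depth becomes 2
  Position 26 ')': depth becomes 1
  Position 27 ')': depth becomes 0
Maximum depth reached: 3

3


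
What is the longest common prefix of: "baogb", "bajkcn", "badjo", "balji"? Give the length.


Words: baogb, bajkcn, badjo, balji
  Position 0: all 'b' => match
  Position 1: all 'a' => match
  Position 2: ('o', 'j', 'd', 'l') => mismatch, stop
LCP = "ba" (length 2)

2


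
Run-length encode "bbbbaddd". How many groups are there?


Input: bbbbaddd
Scanning for consecutive runs:
  Group 1: 'b' x 4 (positions 0-3)
  Group 2: 'a' x 1 (positions 4-4)
  Group 3: 'd' x 3 (positions 5-7)
Total groups: 3

3


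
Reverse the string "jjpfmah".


Input: jjpfmah
Reading characters right to left:
  Position 6: 'h'
  Position 5: 'a'
  Position 4: 'm'
  Position 3: 'f'
  Position 2: 'p'
  Position 1: 'j'
  Position 0: 'j'
Reversed: hamfpjj

hamfpjj


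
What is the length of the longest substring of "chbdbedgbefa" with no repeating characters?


Input: "chbdbedgbefa"
Sliding window (track last position of each char):
  Position 0 ('c'): window [0,0] length 1 -- new best
  Position 1 ('h'): window [0,1] length 2 -- new best
  Position 2 ('b'): window [0,2] length 3 -- new best
  Position 3 ('d'): window [0,3] length 4 -- new best
  Position 4 ('b'): repeat (last at 2), move window start to 3
  Position 4 ('b'): window [3,4] length 2
  Position 5 ('e'): window [3,5] length 3
  Position 6 ('d'): repeat (last at 3), move window start to 4
  Position 6 ('d'): window [4,6] length 3
  Position 7 ('g'): window [4,7] length 4
  Position 8 ('b'): repeat (last at 4), move window start to 5
  Position 8 ('b'): window [5,8] length 4
  Position 9 ('e'): repeat (last at 5), move window start to 6
  Position 9 ('e'): window [6,9] length 4
  Position 10 ('f'): window [6,10] length 5 -- new best
  Position 11 ('a'): window [6,11] length 6 -- new best
Longest substring with no repeats: "dgbefa" with length 6

6


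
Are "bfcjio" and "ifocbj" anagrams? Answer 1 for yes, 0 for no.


Strings: "bfcjio", "ifocbj"
Sorted first:  bcfijo
Sorted second: bcfijo
Sorted forms match => anagrams

1


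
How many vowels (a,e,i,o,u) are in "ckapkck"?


Input: ckapkck
Checking each character:
  'c' at position 0: consonant
  'k' at position 1: consonant
  'a' at position 2: vowel (running total: 1)
  'p' at position 3: consonant
  'k' at position 4: consonant
  'c' at position 5: consonant
  'k' at position 6: consonant
Total vowels: 1

1


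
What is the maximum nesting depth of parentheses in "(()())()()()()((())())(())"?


Input: "(()())()()()()((())())(())"
Tracking depth:
  Position 0 '(': depth becomes 1
  Position 1 '(': depth becomes 2
  Position 2 ')': depth becomes 1
  Position 3 '(': depth becomes 2
  Position 4 ')': depth becomes 1
  Position 5 ')': depth becomes 0
  Position 6 '(': depth becomes 1
  Position 7 ')': depth becomes 0
  Position 8 '(': depth becomes 1
  Position 9 ')': depth becomes 0
  Position 10 '(': depth becomes 1
  Position 11 ')': depth becomes 0
  Position 12 '(': depth becomes 1
  Position 13 ')': depth becomes 0
  Position 14 '(': depth becomes 1
  Position 15 '(': depth becomes 2
  Position 16 '(': depth becomes 3
  Position 17 ')': depth becomes 2
  Position 18 ')': depth becomes 1
  Position 19 '(': depth becomes 2
  Position 20 ')': depth becomes 1
  Position 21 ')': depth becomes 0
  Position 22 '(': depth becomes 1
  Position 23 '(': depth becomes 2
  Position 24 ')': depth becomes 1
  Position 25 ')': depth becomes 0
Maximum depth reached: 3

3


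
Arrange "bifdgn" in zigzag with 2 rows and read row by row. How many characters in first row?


Zigzag "bifdgn" into 2 rows:
Placing characters:
  'b' => row 0
  'i' => row 1
  'f' => row 0
  'd' => row 1
  'g' => row 0
  'n' => row 1
Rows:
  Row 0: "bfg"
  Row 1: "idn"
First row length: 3

3


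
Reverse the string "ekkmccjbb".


Input: ekkmccjbb
Reading characters right to left:
  Position 8: 'b'
  Position 7: 'b'
  Position 6: 'j'
  Position 5: 'c'
  Position 4: 'c'
  Position 3: 'm'
  Position 2: 'k'
  Position 1: 'k'
  Position 0: 'e'
Reversed: bbjccmkke

bbjccmkke


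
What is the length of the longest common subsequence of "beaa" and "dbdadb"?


LCS of "beaa" and "dbdadb"
DP table:
           d    b    d    a    d    b
      0    0    0    0    0    0    0
  b   0    0    1    1    1    1    1
  e   0    0    1    1    1    1    1
  a   0    0    1    1    2    2    2
  a   0    0    1    1    2    2    2
LCS length = dp[4][6] = 2

2


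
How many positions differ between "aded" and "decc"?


Comparing "aded" and "decc" position by position:
  Position 0: 'a' vs 'd' => DIFFER
  Position 1: 'd' vs 'e' => DIFFER
  Position 2: 'e' vs 'c' => DIFFER
  Position 3: 'd' vs 'c' => DIFFER
Positions that differ: 4

4


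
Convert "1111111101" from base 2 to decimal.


Input: "1111111101" in base 2
Positional expansion:
  Digit '1' (value 1) x 2^9 = 512
  Digit '1' (value 1) x 2^8 = 256
  Digit '1' (value 1) x 2^7 = 128
  Digit '1' (value 1) x 2^6 = 64
  Digit '1' (value 1) x 2^5 = 32
  Digit '1' (value 1) x 2^4 = 16
  Digit '1' (value 1) x 2^3 = 8
  Digit '1' (value 1) x 2^2 = 4
  Digit '0' (value 0) x 2^1 = 0
  Digit '1' (value 1) x 2^0 = 1
Sum = 1021

1021


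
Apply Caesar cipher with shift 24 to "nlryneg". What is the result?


Caesar cipher: shift "nlryneg" by 24
  'n' (pos 13) + 24 = pos 11 = 'l'
  'l' (pos 11) + 24 = pos 9 = 'j'
  'r' (pos 17) + 24 = pos 15 = 'p'
  'y' (pos 24) + 24 = pos 22 = 'w'
  'n' (pos 13) + 24 = pos 11 = 'l'
  'e' (pos 4) + 24 = pos 2 = 'c'
  'g' (pos 6) + 24 = pos 4 = 'e'
Result: ljpwlce

ljpwlce
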